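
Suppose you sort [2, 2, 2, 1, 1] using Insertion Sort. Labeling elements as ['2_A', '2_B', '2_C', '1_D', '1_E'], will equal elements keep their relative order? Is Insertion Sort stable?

Trace Insertion Sort on the labeled array (the key is the number; the letter only tracks identity):
  Insert 2_B at index 1: [2_A, 2_B, 2_C, 1_D, 1_E]
  Insert 2_C at index 2: [2_A, 2_B, 2_C, 1_D, 1_E]
  Insert 1_D at index 0: [1_D, 2_A, 2_B, 2_C, 1_E]
  Insert 1_E at index 1: [1_D, 1_E, 2_A, 2_B, 2_C]
Final order: [1_D, 1_E, 2_A, 2_B, 2_C]
Equal keys:
  value 1: originally 1_D, 1_E; after sorting 1_D, 1_E -> order preserved
  value 2: originally 2_A, 2_B, 2_C; after sorting 2_A, 2_B, 2_C -> order preserved
All equal keys kept their original relative order. Insertion Sort is stable: elements are shifted only while they are strictly greater than the key, so a key is inserted after any equal elements already placed.
Answer: Stable


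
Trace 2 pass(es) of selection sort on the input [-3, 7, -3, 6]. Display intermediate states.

Pass 1: Select minimum -3 at index 0, swap -> [-3, 7, -3, 6]
Pass 2: Select minimum -3 at index 2, swap -> [-3, -3, 7, 6]


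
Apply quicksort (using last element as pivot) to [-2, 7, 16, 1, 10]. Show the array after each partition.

Partition 1: pivot=10 at index 3 -> [-2, 7, 1, 10, 16]
Partition 2: pivot=1 at index 1 -> [-2, 1, 7, 10, 16]


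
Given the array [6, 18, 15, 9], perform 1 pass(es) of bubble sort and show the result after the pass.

After pass 1: [6, 15, 9, 18] (2 swaps)
Total swaps: 2


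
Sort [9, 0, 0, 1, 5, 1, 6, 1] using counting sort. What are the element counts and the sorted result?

Count array: [2, 3, 0, 0, 0, 1, 1, 0, 0, 1]
(count[i] = number of elements equal to i)
Cumulative count: [2, 5, 5, 5, 5, 6, 7, 7, 7, 8]
Sorted: [0, 0, 1, 1, 1, 5, 6, 9]


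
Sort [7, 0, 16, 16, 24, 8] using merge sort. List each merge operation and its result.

Divide and conquer:
  Merge [0] + [16] -> [0, 16]
  Merge [7] + [0, 16] -> [0, 7, 16]
  Merge [24] + [8] -> [8, 24]
  Merge [16] + [8, 24] -> [8, 16, 24]
  Merge [0, 7, 16] + [8, 16, 24] -> [0, 7, 8, 16, 16, 24]


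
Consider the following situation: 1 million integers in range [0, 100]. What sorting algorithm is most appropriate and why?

Best choice: Counting sort
Reason: O(n + k) where k=100 is small; linear time beats O(n log n)


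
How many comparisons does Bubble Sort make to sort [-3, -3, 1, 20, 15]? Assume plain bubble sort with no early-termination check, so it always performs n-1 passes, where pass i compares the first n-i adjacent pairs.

Pass 1: compare adjacent pairs (0,1)..(3,4) = 4 comparison(s), 1 swap(s) -> [-3, -3, 1, 15, 20]
Pass 2: compare adjacent pairs (0,1)..(2,3) = 3 comparison(s), 0 swap(s) -> [-3, -3, 1, 15, 20]
Pass 3: compare adjacent pairs (0,1)..(1,2) = 2 comparison(s), 0 swap(s) -> [-3, -3, 1, 15, 20]
Pass 4: compare adjacent pairs (0,1)..(0,1) = 1 comparison(s), 0 swap(s) -> [-3, -3, 1, 15, 20]
Total comparisons: 4 + 3 + 2 + 1 = 10


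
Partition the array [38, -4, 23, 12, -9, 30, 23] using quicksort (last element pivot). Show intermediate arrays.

Partition 1: pivot=23 at index 4 -> [-4, 23, 12, -9, 23, 30, 38]
Partition 2: pivot=-9 at index 0 -> [-9, 23, 12, -4, 23, 30, 38]
Partition 3: pivot=-4 at index 1 -> [-9, -4, 12, 23, 23, 30, 38]
Partition 4: pivot=23 at index 3 -> [-9, -4, 12, 23, 23, 30, 38]
Partition 5: pivot=38 at index 6 -> [-9, -4, 12, 23, 23, 30, 38]


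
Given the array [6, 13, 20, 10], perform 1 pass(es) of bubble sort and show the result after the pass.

After pass 1: [6, 13, 10, 20] (1 swaps)
Total swaps: 1


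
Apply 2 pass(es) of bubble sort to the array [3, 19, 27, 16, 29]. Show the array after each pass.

After pass 1: [3, 19, 16, 27, 29] (1 swaps)
After pass 2: [3, 16, 19, 27, 29] (1 swaps)
Total swaps: 2


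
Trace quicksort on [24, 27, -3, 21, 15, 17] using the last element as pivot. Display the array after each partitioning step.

Partition 1: pivot=17 at index 2 -> [-3, 15, 17, 21, 27, 24]
Partition 2: pivot=15 at index 1 -> [-3, 15, 17, 21, 27, 24]
Partition 3: pivot=24 at index 4 -> [-3, 15, 17, 21, 24, 27]


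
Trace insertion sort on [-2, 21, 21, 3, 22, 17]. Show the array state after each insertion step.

First element -2 is already 'sorted'
Insert 21: shifted 0 elements -> [-2, 21, 21, 3, 22, 17]
Insert 21: shifted 0 elements -> [-2, 21, 21, 3, 22, 17]
Insert 3: shifted 2 elements -> [-2, 3, 21, 21, 22, 17]
Insert 22: shifted 0 elements -> [-2, 3, 21, 21, 22, 17]
Insert 17: shifted 3 elements -> [-2, 3, 17, 21, 21, 22]


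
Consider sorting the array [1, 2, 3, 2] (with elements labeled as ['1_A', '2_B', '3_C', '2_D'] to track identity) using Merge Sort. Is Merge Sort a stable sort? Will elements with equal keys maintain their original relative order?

Trace Merge Sort on the labeled array (the key is the number; the letter only tracks identity):
  Merge [1_A] + [2_B] -> [1_A, 2_B]
  Merge [3_C] + [2_D] -> [2_D, 3_C]
  Merge [1_A, 2_B] + [2_D, 3_C] -> [1_A, 2_B, 2_D, 3_C]
Final order: [1_A, 2_B, 2_D, 3_C]
Equal keys:
  value 2: originally 2_B, 2_D; after sorting 2_B, 2_D -> order preserved
All equal keys kept their original relative order. Merge Sort is stable: when the heads of the two halves are equal the merge takes from the left half first.
Answer: Stable


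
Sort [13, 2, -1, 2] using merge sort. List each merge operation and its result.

Divide and conquer:
  Merge [13] + [2] -> [2, 13]
  Merge [-1] + [2] -> [-1, 2]
  Merge [2, 13] + [-1, 2] -> [-1, 2, 2, 13]


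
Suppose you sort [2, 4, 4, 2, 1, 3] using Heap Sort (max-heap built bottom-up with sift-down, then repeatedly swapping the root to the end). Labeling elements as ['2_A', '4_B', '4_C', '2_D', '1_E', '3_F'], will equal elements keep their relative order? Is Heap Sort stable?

Trace Heap Sort on the labeled array (the key is the number; the letter only tracks identity):
  Build max-heap: [4_B, 2_A, 4_C, 2_D, 1_E, 3_F]
  Swap root 4_B to index 5, re-heapify first 5 -> [4_C, 2_A, 3_F, 2_D, 1_E, 4_B]
  Swap root 4_C to index 4, re-heapify first 4 -> [3_F, 2_A, 1_E, 2_D, 4_C, 4_B]
  Swap root 3_F to index 3, re-heapify first 3 -> [2_D, 2_A, 1_E, 3_F, 4_C, 4_B]
  Swap root 2_D to index 2, re-heapify first 2 -> [2_A, 1_E, 2_D, 3_F, 4_C, 4_B]
  Swap root 2_A to index 1, re-heapify first 1 -> [1_E, 2_A, 2_D, 3_F, 4_C, 4_B]
Final order: [1_E, 2_A, 2_D, 3_F, 4_C, 4_B]
Equal keys:
  value 2: originally 2_A, 2_D; after sorting 2_A, 2_D -> order preserved
  value 4: originally 4_B, 4_C; after sorting 4_C, 4_B -> order changed
Equal keys were reordered, so Heap Sort is not stable: heap construction and root-to-end swaps move elements without regard to the original order of equal keys. (One such input is enough; an unstable sort may happen to preserve order on other inputs, but it gives no guarantee.)
Answer: Not stable


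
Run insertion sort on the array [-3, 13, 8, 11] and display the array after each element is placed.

First element -3 is already 'sorted'
Insert 13: shifted 0 elements -> [-3, 13, 8, 11]
Insert 8: shifted 1 elements -> [-3, 8, 13, 11]
Insert 11: shifted 1 elements -> [-3, 8, 11, 13]


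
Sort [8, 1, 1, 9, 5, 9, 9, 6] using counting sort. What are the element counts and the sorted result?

Count array: [0, 2, 0, 0, 0, 1, 1, 0, 1, 3]
(count[i] = number of elements equal to i)
Cumulative count: [0, 2, 2, 2, 2, 3, 4, 4, 5, 8]
Sorted: [1, 1, 5, 6, 8, 9, 9, 9]


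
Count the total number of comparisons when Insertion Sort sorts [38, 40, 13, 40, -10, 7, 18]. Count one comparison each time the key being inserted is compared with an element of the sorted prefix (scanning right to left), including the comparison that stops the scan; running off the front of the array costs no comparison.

Insert 40: 38 <= 40 (stop) = 1 comparison(s) -> [38, 40, 13, 40, -10, 7, 18]
Insert 13: 40 > 13 (shift), 38 > 13 (shift), reached front = 2 comparison(s) -> [13, 38, 40, 40, -10, 7, 18]
Insert 40: 40 <= 40 (stop) = 1 comparison(s) -> [13, 38, 40, 40, -10, 7, 18]
Insert -10: 40 > -10 (shift), 40 > -10 (shift), 38 > -10 (shift), 13 > -10 (shift), reached front = 4 comparison(s) -> [-10, 13, 38, 40, 40, 7, 18]
Insert 7: 40 > 7 (shift), 40 > 7 (shift), 38 > 7 (shift), 13 > 7 (shift), -10 <= 7 (stop) = 5 comparison(s) -> [-10, 7, 13, 38, 40, 40, 18]
Insert 18: 40 > 18 (shift), 40 > 18 (shift), 38 > 18 (shift), 13 <= 18 (stop) = 4 comparison(s) -> [-10, 7, 13, 18, 38, 40, 40]
Total comparisons: 1 + 2 + 1 + 4 + 5 + 4 = 17


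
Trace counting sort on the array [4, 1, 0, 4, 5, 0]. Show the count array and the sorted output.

Count array: [2, 1, 0, 0, 2, 1]
(count[i] = number of elements equal to i)
Cumulative count: [2, 3, 3, 3, 5, 6]
Sorted: [0, 0, 1, 4, 4, 5]


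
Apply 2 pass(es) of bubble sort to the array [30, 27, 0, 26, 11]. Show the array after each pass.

After pass 1: [27, 0, 26, 11, 30] (4 swaps)
After pass 2: [0, 26, 11, 27, 30] (3 swaps)
Total swaps: 7


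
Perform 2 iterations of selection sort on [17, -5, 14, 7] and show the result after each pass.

Pass 1: Select minimum -5 at index 1, swap -> [-5, 17, 14, 7]
Pass 2: Select minimum 7 at index 3, swap -> [-5, 7, 14, 17]


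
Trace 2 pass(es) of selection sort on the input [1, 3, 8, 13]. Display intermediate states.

Pass 1: Select minimum 1 at index 0, swap -> [1, 3, 8, 13]
Pass 2: Select minimum 3 at index 1, swap -> [1, 3, 8, 13]


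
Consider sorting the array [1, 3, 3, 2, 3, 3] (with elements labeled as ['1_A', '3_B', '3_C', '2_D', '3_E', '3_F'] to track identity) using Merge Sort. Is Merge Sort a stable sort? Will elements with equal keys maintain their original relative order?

Trace Merge Sort on the labeled array (the key is the number; the letter only tracks identity):
  Merge [3_B] + [3_C] -> [3_B, 3_C]
  Merge [1_A] + [3_B, 3_C] -> [1_A, 3_B, 3_C]
  Merge [3_E] + [3_F] -> [3_E, 3_F]
  Merge [2_D] + [3_E, 3_F] -> [2_D, 3_E, 3_F]
  Merge [1_A, 3_B, 3_C] + [2_D, 3_E, 3_F] -> [1_A, 2_D, 3_B, 3_C, 3_E, 3_F]
Final order: [1_A, 2_D, 3_B, 3_C, 3_E, 3_F]
Equal keys:
  value 3: originally 3_B, 3_C, 3_E, 3_F; after sorting 3_B, 3_C, 3_E, 3_F -> order preserved
All equal keys kept their original relative order. Merge Sort is stable: when the heads of the two halves are equal the merge takes from the left half first.
Answer: Stable


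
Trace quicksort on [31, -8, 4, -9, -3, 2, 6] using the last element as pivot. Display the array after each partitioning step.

Partition 1: pivot=6 at index 5 -> [-8, 4, -9, -3, 2, 6, 31]
Partition 2: pivot=2 at index 3 -> [-8, -9, -3, 2, 4, 6, 31]
Partition 3: pivot=-3 at index 2 -> [-8, -9, -3, 2, 4, 6, 31]
Partition 4: pivot=-9 at index 0 -> [-9, -8, -3, 2, 4, 6, 31]


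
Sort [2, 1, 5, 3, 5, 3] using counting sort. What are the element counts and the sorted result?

Count array: [0, 1, 1, 2, 0, 2]
(count[i] = number of elements equal to i)
Cumulative count: [0, 1, 2, 4, 4, 6]
Sorted: [1, 2, 3, 3, 5, 5]


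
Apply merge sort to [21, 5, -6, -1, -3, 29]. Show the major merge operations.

Divide and conquer:
  Merge [5] + [-6] -> [-6, 5]
  Merge [21] + [-6, 5] -> [-6, 5, 21]
  Merge [-3] + [29] -> [-3, 29]
  Merge [-1] + [-3, 29] -> [-3, -1, 29]
  Merge [-6, 5, 21] + [-3, -1, 29] -> [-6, -3, -1, 5, 21, 29]


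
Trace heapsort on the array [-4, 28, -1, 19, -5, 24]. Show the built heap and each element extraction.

Build heap: [28, 19, 24, -4, -5, -1]
Extract 28: [24, 19, -1, -4, -5, 28]
Extract 24: [19, -4, -1, -5, 24, 28]
Extract 19: [-1, -4, -5, 19, 24, 28]
Extract -1: [-4, -5, -1, 19, 24, 28]
Extract -4: [-5, -4, -1, 19, 24, 28]


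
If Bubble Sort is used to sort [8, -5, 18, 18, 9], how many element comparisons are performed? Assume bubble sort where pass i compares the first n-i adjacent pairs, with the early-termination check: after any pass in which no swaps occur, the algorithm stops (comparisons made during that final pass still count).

Pass 1: compare adjacent pairs (0,1)..(3,4) = 4 comparison(s), 2 swap(s) -> [-5, 8, 18, 9, 18]
Pass 2: compare adjacent pairs (0,1)..(2,3) = 3 comparison(s), 1 swap(s) -> [-5, 8, 9, 18, 18]
Pass 3: compare adjacent pairs (0,1)..(1,2) = 2 comparison(s), 0 swap(s) -> [-5, 8, 9, 18, 18]
No swaps in this pass, so bubble sort stops here.
Total comparisons: 4 + 3 + 2 = 9


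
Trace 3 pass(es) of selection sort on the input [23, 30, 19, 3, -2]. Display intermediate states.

Pass 1: Select minimum -2 at index 4, swap -> [-2, 30, 19, 3, 23]
Pass 2: Select minimum 3 at index 3, swap -> [-2, 3, 19, 30, 23]
Pass 3: Select minimum 19 at index 2, swap -> [-2, 3, 19, 30, 23]


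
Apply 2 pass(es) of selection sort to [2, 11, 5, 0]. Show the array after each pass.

Pass 1: Select minimum 0 at index 3, swap -> [0, 11, 5, 2]
Pass 2: Select minimum 2 at index 3, swap -> [0, 2, 5, 11]


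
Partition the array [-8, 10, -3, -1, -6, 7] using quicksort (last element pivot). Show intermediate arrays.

Partition 1: pivot=7 at index 4 -> [-8, -3, -1, -6, 7, 10]
Partition 2: pivot=-6 at index 1 -> [-8, -6, -1, -3, 7, 10]
Partition 3: pivot=-3 at index 2 -> [-8, -6, -3, -1, 7, 10]


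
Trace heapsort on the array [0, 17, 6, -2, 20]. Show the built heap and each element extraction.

Build heap: [20, 17, 6, -2, 0]
Extract 20: [17, 0, 6, -2, 20]
Extract 17: [6, 0, -2, 17, 20]
Extract 6: [0, -2, 6, 17, 20]
Extract 0: [-2, 0, 6, 17, 20]


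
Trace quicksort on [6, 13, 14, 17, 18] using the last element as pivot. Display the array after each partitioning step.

Partition 1: pivot=18 at index 4 -> [6, 13, 14, 17, 18]
Partition 2: pivot=17 at index 3 -> [6, 13, 14, 17, 18]
Partition 3: pivot=14 at index 2 -> [6, 13, 14, 17, 18]
Partition 4: pivot=13 at index 1 -> [6, 13, 14, 17, 18]


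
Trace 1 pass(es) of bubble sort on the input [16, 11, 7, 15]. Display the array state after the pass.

After pass 1: [11, 7, 15, 16] (3 swaps)
Total swaps: 3


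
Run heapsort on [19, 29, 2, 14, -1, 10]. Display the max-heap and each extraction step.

Build heap: [29, 19, 10, 14, -1, 2]
Extract 29: [19, 14, 10, 2, -1, 29]
Extract 19: [14, 2, 10, -1, 19, 29]
Extract 14: [10, 2, -1, 14, 19, 29]
Extract 10: [2, -1, 10, 14, 19, 29]
Extract 2: [-1, 2, 10, 14, 19, 29]


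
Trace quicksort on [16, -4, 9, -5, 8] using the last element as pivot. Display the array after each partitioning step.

Partition 1: pivot=8 at index 2 -> [-4, -5, 8, 16, 9]
Partition 2: pivot=-5 at index 0 -> [-5, -4, 8, 16, 9]
Partition 3: pivot=9 at index 3 -> [-5, -4, 8, 9, 16]


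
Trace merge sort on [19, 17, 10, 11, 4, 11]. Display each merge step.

Divide and conquer:
  Merge [17] + [10] -> [10, 17]
  Merge [19] + [10, 17] -> [10, 17, 19]
  Merge [4] + [11] -> [4, 11]
  Merge [11] + [4, 11] -> [4, 11, 11]
  Merge [10, 17, 19] + [4, 11, 11] -> [4, 10, 11, 11, 17, 19]


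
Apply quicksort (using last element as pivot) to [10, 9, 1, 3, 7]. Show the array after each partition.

Partition 1: pivot=7 at index 2 -> [1, 3, 7, 9, 10]
Partition 2: pivot=3 at index 1 -> [1, 3, 7, 9, 10]
Partition 3: pivot=10 at index 4 -> [1, 3, 7, 9, 10]


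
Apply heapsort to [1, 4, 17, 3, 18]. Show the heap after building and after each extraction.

Build heap: [18, 4, 17, 3, 1]
Extract 18: [17, 4, 1, 3, 18]
Extract 17: [4, 3, 1, 17, 18]
Extract 4: [3, 1, 4, 17, 18]
Extract 3: [1, 3, 4, 17, 18]


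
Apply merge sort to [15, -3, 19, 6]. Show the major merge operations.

Divide and conquer:
  Merge [15] + [-3] -> [-3, 15]
  Merge [19] + [6] -> [6, 19]
  Merge [-3, 15] + [6, 19] -> [-3, 6, 15, 19]


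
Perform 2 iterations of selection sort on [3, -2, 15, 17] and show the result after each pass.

Pass 1: Select minimum -2 at index 1, swap -> [-2, 3, 15, 17]
Pass 2: Select minimum 3 at index 1, swap -> [-2, 3, 15, 17]


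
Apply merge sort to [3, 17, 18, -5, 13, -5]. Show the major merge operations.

Divide and conquer:
  Merge [17] + [18] -> [17, 18]
  Merge [3] + [17, 18] -> [3, 17, 18]
  Merge [13] + [-5] -> [-5, 13]
  Merge [-5] + [-5, 13] -> [-5, -5, 13]
  Merge [3, 17, 18] + [-5, -5, 13] -> [-5, -5, 3, 13, 17, 18]


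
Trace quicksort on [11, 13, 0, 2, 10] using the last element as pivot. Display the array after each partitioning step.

Partition 1: pivot=10 at index 2 -> [0, 2, 10, 13, 11]
Partition 2: pivot=2 at index 1 -> [0, 2, 10, 13, 11]
Partition 3: pivot=11 at index 3 -> [0, 2, 10, 11, 13]


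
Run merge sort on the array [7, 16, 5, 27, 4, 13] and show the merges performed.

Divide and conquer:
  Merge [16] + [5] -> [5, 16]
  Merge [7] + [5, 16] -> [5, 7, 16]
  Merge [4] + [13] -> [4, 13]
  Merge [27] + [4, 13] -> [4, 13, 27]
  Merge [5, 7, 16] + [4, 13, 27] -> [4, 5, 7, 13, 16, 27]


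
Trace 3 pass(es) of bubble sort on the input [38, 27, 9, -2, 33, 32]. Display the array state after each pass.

After pass 1: [27, 9, -2, 33, 32, 38] (5 swaps)
After pass 2: [9, -2, 27, 32, 33, 38] (3 swaps)
After pass 3: [-2, 9, 27, 32, 33, 38] (1 swaps)
Total swaps: 9


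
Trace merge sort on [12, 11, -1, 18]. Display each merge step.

Divide and conquer:
  Merge [12] + [11] -> [11, 12]
  Merge [-1] + [18] -> [-1, 18]
  Merge [11, 12] + [-1, 18] -> [-1, 11, 12, 18]


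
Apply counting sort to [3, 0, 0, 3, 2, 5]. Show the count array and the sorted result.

Count array: [2, 0, 1, 2, 0, 1]
(count[i] = number of elements equal to i)
Cumulative count: [2, 2, 3, 5, 5, 6]
Sorted: [0, 0, 2, 3, 3, 5]


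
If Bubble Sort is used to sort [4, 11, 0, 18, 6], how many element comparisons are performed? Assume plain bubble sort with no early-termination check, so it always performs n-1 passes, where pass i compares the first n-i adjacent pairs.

Pass 1: compare adjacent pairs (0,1)..(3,4) = 4 comparison(s), 2 swap(s) -> [4, 0, 11, 6, 18]
Pass 2: compare adjacent pairs (0,1)..(2,3) = 3 comparison(s), 2 swap(s) -> [0, 4, 6, 11, 18]
Pass 3: compare adjacent pairs (0,1)..(1,2) = 2 comparison(s), 0 swap(s) -> [0, 4, 6, 11, 18]
Pass 4: compare adjacent pairs (0,1)..(0,1) = 1 comparison(s), 0 swap(s) -> [0, 4, 6, 11, 18]
Total comparisons: 4 + 3 + 2 + 1 = 10


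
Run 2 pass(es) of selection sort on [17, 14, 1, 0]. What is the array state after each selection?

Pass 1: Select minimum 0 at index 3, swap -> [0, 14, 1, 17]
Pass 2: Select minimum 1 at index 2, swap -> [0, 1, 14, 17]


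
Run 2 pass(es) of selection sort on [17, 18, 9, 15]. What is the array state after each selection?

Pass 1: Select minimum 9 at index 2, swap -> [9, 18, 17, 15]
Pass 2: Select minimum 15 at index 3, swap -> [9, 15, 17, 18]


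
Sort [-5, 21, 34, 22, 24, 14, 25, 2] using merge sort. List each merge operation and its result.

Divide and conquer:
  Merge [-5] + [21] -> [-5, 21]
  Merge [34] + [22] -> [22, 34]
  Merge [-5, 21] + [22, 34] -> [-5, 21, 22, 34]
  Merge [24] + [14] -> [14, 24]
  Merge [25] + [2] -> [2, 25]
  Merge [14, 24] + [2, 25] -> [2, 14, 24, 25]
  Merge [-5, 21, 22, 34] + [2, 14, 24, 25] -> [-5, 2, 14, 21, 22, 24, 25, 34]


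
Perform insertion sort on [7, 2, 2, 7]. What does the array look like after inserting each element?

First element 7 is already 'sorted'
Insert 2: shifted 1 elements -> [2, 7, 2, 7]
Insert 2: shifted 1 elements -> [2, 2, 7, 7]
Insert 7: shifted 0 elements -> [2, 2, 7, 7]


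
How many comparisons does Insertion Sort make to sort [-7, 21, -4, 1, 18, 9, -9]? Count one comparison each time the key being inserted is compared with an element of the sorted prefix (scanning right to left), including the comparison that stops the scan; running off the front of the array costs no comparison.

Insert 21: -7 <= 21 (stop) = 1 comparison(s) -> [-7, 21, -4, 1, 18, 9, -9]
Insert -4: 21 > -4 (shift), -7 <= -4 (stop) = 2 comparison(s) -> [-7, -4, 21, 1, 18, 9, -9]
Insert 1: 21 > 1 (shift), -4 <= 1 (stop) = 2 comparison(s) -> [-7, -4, 1, 21, 18, 9, -9]
Insert 18: 21 > 18 (shift), 1 <= 18 (stop) = 2 comparison(s) -> [-7, -4, 1, 18, 21, 9, -9]
Insert 9: 21 > 9 (shift), 18 > 9 (shift), 1 <= 9 (stop) = 3 comparison(s) -> [-7, -4, 1, 9, 18, 21, -9]
Insert -9: 21 > -9 (shift), 18 > -9 (shift), 9 > -9 (shift), 1 > -9 (shift), -4 > -9 (shift), -7 > -9 (shift), reached front = 6 comparison(s) -> [-9, -7, -4, 1, 9, 18, 21]
Total comparisons: 1 + 2 + 2 + 2 + 3 + 6 = 16


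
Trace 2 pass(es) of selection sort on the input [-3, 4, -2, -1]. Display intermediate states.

Pass 1: Select minimum -3 at index 0, swap -> [-3, 4, -2, -1]
Pass 2: Select minimum -2 at index 2, swap -> [-3, -2, 4, -1]


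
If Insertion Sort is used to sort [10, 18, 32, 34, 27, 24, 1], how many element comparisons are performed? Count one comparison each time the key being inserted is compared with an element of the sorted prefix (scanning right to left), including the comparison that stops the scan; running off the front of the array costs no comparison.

Insert 18: 10 <= 18 (stop) = 1 comparison(s) -> [10, 18, 32, 34, 27, 24, 1]
Insert 32: 18 <= 32 (stop) = 1 comparison(s) -> [10, 18, 32, 34, 27, 24, 1]
Insert 34: 32 <= 34 (stop) = 1 comparison(s) -> [10, 18, 32, 34, 27, 24, 1]
Insert 27: 34 > 27 (shift), 32 > 27 (shift), 18 <= 27 (stop) = 3 comparison(s) -> [10, 18, 27, 32, 34, 24, 1]
Insert 24: 34 > 24 (shift), 32 > 24 (shift), 27 > 24 (shift), 18 <= 24 (stop) = 4 comparison(s) -> [10, 18, 24, 27, 32, 34, 1]
Insert 1: 34 > 1 (shift), 32 > 1 (shift), 27 > 1 (shift), 24 > 1 (shift), 18 > 1 (shift), 10 > 1 (shift), reached front = 6 comparison(s) -> [1, 10, 18, 24, 27, 32, 34]
Total comparisons: 1 + 1 + 1 + 3 + 4 + 6 = 16


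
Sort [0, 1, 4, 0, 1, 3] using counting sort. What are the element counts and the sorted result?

Count array: [2, 2, 0, 1, 1]
(count[i] = number of elements equal to i)
Cumulative count: [2, 4, 4, 5, 6]
Sorted: [0, 0, 1, 1, 3, 4]


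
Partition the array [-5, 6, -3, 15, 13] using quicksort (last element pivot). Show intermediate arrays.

Partition 1: pivot=13 at index 3 -> [-5, 6, -3, 13, 15]
Partition 2: pivot=-3 at index 1 -> [-5, -3, 6, 13, 15]


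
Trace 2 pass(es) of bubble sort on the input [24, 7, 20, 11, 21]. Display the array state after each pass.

After pass 1: [7, 20, 11, 21, 24] (4 swaps)
After pass 2: [7, 11, 20, 21, 24] (1 swaps)
Total swaps: 5


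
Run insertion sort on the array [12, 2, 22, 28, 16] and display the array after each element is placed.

First element 12 is already 'sorted'
Insert 2: shifted 1 elements -> [2, 12, 22, 28, 16]
Insert 22: shifted 0 elements -> [2, 12, 22, 28, 16]
Insert 28: shifted 0 elements -> [2, 12, 22, 28, 16]
Insert 16: shifted 2 elements -> [2, 12, 16, 22, 28]


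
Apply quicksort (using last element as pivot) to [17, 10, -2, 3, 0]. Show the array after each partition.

Partition 1: pivot=0 at index 1 -> [-2, 0, 17, 3, 10]
Partition 2: pivot=10 at index 3 -> [-2, 0, 3, 10, 17]


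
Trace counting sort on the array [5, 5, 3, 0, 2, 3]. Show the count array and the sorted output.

Count array: [1, 0, 1, 2, 0, 2]
(count[i] = number of elements equal to i)
Cumulative count: [1, 1, 2, 4, 4, 6]
Sorted: [0, 2, 3, 3, 5, 5]


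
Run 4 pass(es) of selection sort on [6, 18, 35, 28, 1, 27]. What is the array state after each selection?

Pass 1: Select minimum 1 at index 4, swap -> [1, 18, 35, 28, 6, 27]
Pass 2: Select minimum 6 at index 4, swap -> [1, 6, 35, 28, 18, 27]
Pass 3: Select minimum 18 at index 4, swap -> [1, 6, 18, 28, 35, 27]
Pass 4: Select minimum 27 at index 5, swap -> [1, 6, 18, 27, 35, 28]


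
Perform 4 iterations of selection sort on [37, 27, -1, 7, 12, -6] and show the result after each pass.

Pass 1: Select minimum -6 at index 5, swap -> [-6, 27, -1, 7, 12, 37]
Pass 2: Select minimum -1 at index 2, swap -> [-6, -1, 27, 7, 12, 37]
Pass 3: Select minimum 7 at index 3, swap -> [-6, -1, 7, 27, 12, 37]
Pass 4: Select minimum 12 at index 4, swap -> [-6, -1, 7, 12, 27, 37]


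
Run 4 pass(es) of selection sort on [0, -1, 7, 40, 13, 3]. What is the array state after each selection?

Pass 1: Select minimum -1 at index 1, swap -> [-1, 0, 7, 40, 13, 3]
Pass 2: Select minimum 0 at index 1, swap -> [-1, 0, 7, 40, 13, 3]
Pass 3: Select minimum 3 at index 5, swap -> [-1, 0, 3, 40, 13, 7]
Pass 4: Select minimum 7 at index 5, swap -> [-1, 0, 3, 7, 13, 40]


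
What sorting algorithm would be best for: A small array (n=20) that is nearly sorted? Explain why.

Best choice: Insertion sort
Reason: Insertion sort is O(n) for nearly sorted arrays and has low overhead


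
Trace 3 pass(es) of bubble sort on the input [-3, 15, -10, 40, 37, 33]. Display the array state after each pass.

After pass 1: [-3, -10, 15, 37, 33, 40] (3 swaps)
After pass 2: [-10, -3, 15, 33, 37, 40] (2 swaps)
After pass 3: [-10, -3, 15, 33, 37, 40] (0 swaps)
Total swaps: 5


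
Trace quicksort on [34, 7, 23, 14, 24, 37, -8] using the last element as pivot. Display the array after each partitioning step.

Partition 1: pivot=-8 at index 0 -> [-8, 7, 23, 14, 24, 37, 34]
Partition 2: pivot=34 at index 5 -> [-8, 7, 23, 14, 24, 34, 37]
Partition 3: pivot=24 at index 4 -> [-8, 7, 23, 14, 24, 34, 37]
Partition 4: pivot=14 at index 2 -> [-8, 7, 14, 23, 24, 34, 37]


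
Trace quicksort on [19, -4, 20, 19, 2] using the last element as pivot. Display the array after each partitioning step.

Partition 1: pivot=2 at index 1 -> [-4, 2, 20, 19, 19]
Partition 2: pivot=19 at index 3 -> [-4, 2, 19, 19, 20]


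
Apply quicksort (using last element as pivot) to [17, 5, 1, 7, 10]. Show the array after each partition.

Partition 1: pivot=10 at index 3 -> [5, 1, 7, 10, 17]
Partition 2: pivot=7 at index 2 -> [5, 1, 7, 10, 17]
Partition 3: pivot=1 at index 0 -> [1, 5, 7, 10, 17]


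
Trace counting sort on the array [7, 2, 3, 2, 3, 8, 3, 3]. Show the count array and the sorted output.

Count array: [0, 0, 2, 4, 0, 0, 0, 1, 1]
(count[i] = number of elements equal to i)
Cumulative count: [0, 0, 2, 6, 6, 6, 6, 7, 8]
Sorted: [2, 2, 3, 3, 3, 3, 7, 8]


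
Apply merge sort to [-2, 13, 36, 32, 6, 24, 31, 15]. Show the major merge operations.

Divide and conquer:
  Merge [-2] + [13] -> [-2, 13]
  Merge [36] + [32] -> [32, 36]
  Merge [-2, 13] + [32, 36] -> [-2, 13, 32, 36]
  Merge [6] + [24] -> [6, 24]
  Merge [31] + [15] -> [15, 31]
  Merge [6, 24] + [15, 31] -> [6, 15, 24, 31]
  Merge [-2, 13, 32, 36] + [6, 15, 24, 31] -> [-2, 6, 13, 15, 24, 31, 32, 36]


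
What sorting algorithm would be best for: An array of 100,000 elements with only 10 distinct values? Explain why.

Best choice: 3-way quicksort or Counting sort
Reason: 3-way (Dutch national flag) partitioning groups every copy of the pivot together, so with only d=10 distinct keys quicksort finishes in O(n log d) expected time, which is effectively linear; counting sort runs in O(n + k) where k is the size of the key range (not the number of distinct values), so it is linear when the 10 values are integers drawn from a small known range


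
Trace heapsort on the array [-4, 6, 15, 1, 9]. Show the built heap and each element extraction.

Build heap: [15, 9, -4, 1, 6]
Extract 15: [9, 6, -4, 1, 15]
Extract 9: [6, 1, -4, 9, 15]
Extract 6: [1, -4, 6, 9, 15]
Extract 1: [-4, 1, 6, 9, 15]


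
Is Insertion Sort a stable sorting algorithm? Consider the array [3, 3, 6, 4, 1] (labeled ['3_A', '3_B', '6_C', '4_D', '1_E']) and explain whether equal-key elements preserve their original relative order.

Trace Insertion Sort on the labeled array (the key is the number; the letter only tracks identity):
  Insert 3_B at index 1: [3_A, 3_B, 6_C, 4_D, 1_E]
  Insert 6_C at index 2: [3_A, 3_B, 6_C, 4_D, 1_E]
  Insert 4_D at index 2: [3_A, 3_B, 4_D, 6_C, 1_E]
  Insert 1_E at index 0: [1_E, 3_A, 3_B, 4_D, 6_C]
Final order: [1_E, 3_A, 3_B, 4_D, 6_C]
Equal keys:
  value 3: originally 3_A, 3_B; after sorting 3_A, 3_B -> order preserved
All equal keys kept their original relative order. Insertion Sort is stable: elements are shifted only while they are strictly greater than the key, so a key is inserted after any equal elements already placed.
Answer: Stable


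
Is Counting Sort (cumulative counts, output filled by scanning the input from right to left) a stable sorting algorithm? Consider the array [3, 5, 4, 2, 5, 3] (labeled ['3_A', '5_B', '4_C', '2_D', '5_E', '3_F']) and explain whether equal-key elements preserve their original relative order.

Trace Counting Sort on the labeled array (the key is the number; the letter only tracks identity):
  Counts for values 0..5: [0, 0, 1, 2, 1, 2]
  Cumulative counts: [0, 0, 1, 3, 4, 6]
  Scan right to left: place 3_F at output index 2
  Scan right to left: place 5_E at output index 5
  Scan right to left: place 2_D at output index 0
  Scan right to left: place 4_C at output index 3
  Scan right to left: place 5_B at output index 4
  Scan right to left: place 3_A at output index 1
  Output: [2_D, 3_A, 3_F, 4_C, 5_B, 5_E]
Equal keys:
  value 3: originally 3_A, 3_F; after sorting 3_A, 3_F -> order preserved
  value 5: originally 5_B, 5_E; after sorting 5_B, 5_E -> order preserved
All equal keys kept their original relative order. Counting Sort is stable: scanning the input right to left with decreasing cumulative counts places later duplicates at later output positions.
Answer: Stable


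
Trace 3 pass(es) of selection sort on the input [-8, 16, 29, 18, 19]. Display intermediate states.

Pass 1: Select minimum -8 at index 0, swap -> [-8, 16, 29, 18, 19]
Pass 2: Select minimum 16 at index 1, swap -> [-8, 16, 29, 18, 19]
Pass 3: Select minimum 18 at index 3, swap -> [-8, 16, 18, 29, 19]


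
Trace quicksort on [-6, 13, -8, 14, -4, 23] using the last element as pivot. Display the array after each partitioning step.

Partition 1: pivot=23 at index 5 -> [-6, 13, -8, 14, -4, 23]
Partition 2: pivot=-4 at index 2 -> [-6, -8, -4, 14, 13, 23]
Partition 3: pivot=-8 at index 0 -> [-8, -6, -4, 14, 13, 23]
Partition 4: pivot=13 at index 3 -> [-8, -6, -4, 13, 14, 23]


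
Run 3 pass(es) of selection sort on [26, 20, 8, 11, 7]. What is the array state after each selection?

Pass 1: Select minimum 7 at index 4, swap -> [7, 20, 8, 11, 26]
Pass 2: Select minimum 8 at index 2, swap -> [7, 8, 20, 11, 26]
Pass 3: Select minimum 11 at index 3, swap -> [7, 8, 11, 20, 26]


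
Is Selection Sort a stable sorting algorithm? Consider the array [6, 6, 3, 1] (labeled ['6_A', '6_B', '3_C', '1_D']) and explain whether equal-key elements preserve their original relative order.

Trace Selection Sort on the labeled array (the key is the number; the letter only tracks identity):
  Pass 1: minimum of unsorted part is 1_D at index 3; swap it with 6_A at index 0 -> [1_D, 6_B, 3_C, 6_A]
  Pass 2: minimum of unsorted part is 3_C at index 2; swap it with 6_B at index 1 -> [1_D, 3_C, 6_B, 6_A]
  Pass 3: minimum 6_B is already at index 2; no swap -> [1_D, 3_C, 6_B, 6_A]
Final order: [1_D, 3_C, 6_B, 6_A]
Equal keys:
  value 6: originally 6_A, 6_B; after sorting 6_B, 6_A -> order changed
Equal keys were reordered, so Selection Sort is not stable: the long-range swap that moves the minimum into place can carry an element past an equal key. (One such input is enough; an unstable sort may happen to preserve order on other inputs, but it gives no guarantee.)
Answer: Not stable


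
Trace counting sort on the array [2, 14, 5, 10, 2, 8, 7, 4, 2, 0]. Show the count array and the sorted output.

Count array: [1, 0, 3, 0, 1, 1, 0, 1, 1, 0, 1, 0, 0, 0, 1]
(count[i] = number of elements equal to i)
Cumulative count: [1, 1, 4, 4, 5, 6, 6, 7, 8, 8, 9, 9, 9, 9, 10]
Sorted: [0, 2, 2, 2, 4, 5, 7, 8, 10, 14]


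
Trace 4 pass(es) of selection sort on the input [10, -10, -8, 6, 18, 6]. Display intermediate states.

Pass 1: Select minimum -10 at index 1, swap -> [-10, 10, -8, 6, 18, 6]
Pass 2: Select minimum -8 at index 2, swap -> [-10, -8, 10, 6, 18, 6]
Pass 3: Select minimum 6 at index 3, swap -> [-10, -8, 6, 10, 18, 6]
Pass 4: Select minimum 6 at index 5, swap -> [-10, -8, 6, 6, 18, 10]


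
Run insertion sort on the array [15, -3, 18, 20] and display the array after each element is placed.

First element 15 is already 'sorted'
Insert -3: shifted 1 elements -> [-3, 15, 18, 20]
Insert 18: shifted 0 elements -> [-3, 15, 18, 20]
Insert 20: shifted 0 elements -> [-3, 15, 18, 20]


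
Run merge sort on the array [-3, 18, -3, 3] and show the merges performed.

Divide and conquer:
  Merge [-3] + [18] -> [-3, 18]
  Merge [-3] + [3] -> [-3, 3]
  Merge [-3, 18] + [-3, 3] -> [-3, -3, 3, 18]


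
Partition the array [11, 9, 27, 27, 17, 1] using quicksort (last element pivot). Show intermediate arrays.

Partition 1: pivot=1 at index 0 -> [1, 9, 27, 27, 17, 11]
Partition 2: pivot=11 at index 2 -> [1, 9, 11, 27, 17, 27]
Partition 3: pivot=27 at index 5 -> [1, 9, 11, 27, 17, 27]
Partition 4: pivot=17 at index 3 -> [1, 9, 11, 17, 27, 27]


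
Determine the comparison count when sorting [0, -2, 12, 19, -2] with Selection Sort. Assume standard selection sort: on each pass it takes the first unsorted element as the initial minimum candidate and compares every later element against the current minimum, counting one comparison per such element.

Pass 1: scan indices 1..4 for the minimum = 4 comparison(s); min is -2, place at index 0 -> [-2, 0, 12, 19, -2]
Pass 2: scan indices 2..4 for the minimum = 3 comparison(s); min is -2, place at index 1 -> [-2, -2, 12, 19, 0]
Pass 3: scan indices 3..4 for the minimum = 2 comparison(s); min is 0, place at index 2 -> [-2, -2, 0, 19, 12]
Pass 4: scan indices 4..4 for the minimum = 1 comparison(s); min is 12, place at index 3 -> [-2, -2, 0, 12, 19]
Selection sort always scans the whole unsorted suffix, so the count is (n-1) + (n-2) + ... + 1 = n(n-1)/2 = 5*4/2 = 10 regardless of the input order.
Total comparisons: 4 + 3 + 2 + 1 = 10


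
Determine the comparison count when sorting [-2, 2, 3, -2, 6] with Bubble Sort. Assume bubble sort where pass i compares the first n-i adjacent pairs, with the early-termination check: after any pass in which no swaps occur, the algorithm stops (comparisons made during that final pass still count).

Pass 1: compare adjacent pairs (0,1)..(3,4) = 4 comparison(s), 1 swap(s) -> [-2, 2, -2, 3, 6]
Pass 2: compare adjacent pairs (0,1)..(2,3) = 3 comparison(s), 1 swap(s) -> [-2, -2, 2, 3, 6]
Pass 3: compare adjacent pairs (0,1)..(1,2) = 2 comparison(s), 0 swap(s) -> [-2, -2, 2, 3, 6]
No swaps in this pass, so bubble sort stops here.
Total comparisons: 4 + 3 + 2 = 9


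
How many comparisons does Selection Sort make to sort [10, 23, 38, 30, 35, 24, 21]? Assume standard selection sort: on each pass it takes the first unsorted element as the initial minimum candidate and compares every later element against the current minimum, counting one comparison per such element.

Pass 1: scan indices 1..6 for the minimum = 6 comparison(s); min is 10, place at index 0 -> [10, 23, 38, 30, 35, 24, 21]
Pass 2: scan indices 2..6 for the minimum = 5 comparison(s); min is 21, place at index 1 -> [10, 21, 38, 30, 35, 24, 23]
Pass 3: scan indices 3..6 for the minimum = 4 comparison(s); min is 23, place at index 2 -> [10, 21, 23, 30, 35, 24, 38]
Pass 4: scan indices 4..6 for the minimum = 3 comparison(s); min is 24, place at index 3 -> [10, 21, 23, 24, 35, 30, 38]
Pass 5: scan indices 5..6 for the minimum = 2 comparison(s); min is 30, place at index 4 -> [10, 21, 23, 24, 30, 35, 38]
Pass 6: scan indices 6..6 for the minimum = 1 comparison(s); min is 35, place at index 5 -> [10, 21, 23, 24, 30, 35, 38]
Selection sort always scans the whole unsorted suffix, so the count is (n-1) + (n-2) + ... + 1 = n(n-1)/2 = 7*6/2 = 21 regardless of the input order.
Total comparisons: 6 + 5 + 4 + 3 + 2 + 1 = 21


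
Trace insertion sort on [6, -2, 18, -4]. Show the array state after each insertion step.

First element 6 is already 'sorted'
Insert -2: shifted 1 elements -> [-2, 6, 18, -4]
Insert 18: shifted 0 elements -> [-2, 6, 18, -4]
Insert -4: shifted 3 elements -> [-4, -2, 6, 18]


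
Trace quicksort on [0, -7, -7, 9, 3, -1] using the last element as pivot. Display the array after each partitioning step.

Partition 1: pivot=-1 at index 2 -> [-7, -7, -1, 9, 3, 0]
Partition 2: pivot=-7 at index 1 -> [-7, -7, -1, 9, 3, 0]
Partition 3: pivot=0 at index 3 -> [-7, -7, -1, 0, 3, 9]
Partition 4: pivot=9 at index 5 -> [-7, -7, -1, 0, 3, 9]


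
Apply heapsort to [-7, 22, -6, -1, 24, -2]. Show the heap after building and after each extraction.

Build heap: [24, 22, -2, -1, -7, -6]
Extract 24: [22, -1, -2, -6, -7, 24]
Extract 22: [-1, -6, -2, -7, 22, 24]
Extract -1: [-2, -6, -7, -1, 22, 24]
Extract -2: [-6, -7, -2, -1, 22, 24]
Extract -6: [-7, -6, -2, -1, 22, 24]


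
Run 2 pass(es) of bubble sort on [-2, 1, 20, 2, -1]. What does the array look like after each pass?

After pass 1: [-2, 1, 2, -1, 20] (2 swaps)
After pass 2: [-2, 1, -1, 2, 20] (1 swaps)
Total swaps: 3


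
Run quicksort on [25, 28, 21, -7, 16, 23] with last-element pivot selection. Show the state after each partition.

Partition 1: pivot=23 at index 3 -> [21, -7, 16, 23, 25, 28]
Partition 2: pivot=16 at index 1 -> [-7, 16, 21, 23, 25, 28]
Partition 3: pivot=28 at index 5 -> [-7, 16, 21, 23, 25, 28]


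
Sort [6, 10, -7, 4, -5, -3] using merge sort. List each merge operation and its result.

Divide and conquer:
  Merge [10] + [-7] -> [-7, 10]
  Merge [6] + [-7, 10] -> [-7, 6, 10]
  Merge [-5] + [-3] -> [-5, -3]
  Merge [4] + [-5, -3] -> [-5, -3, 4]
  Merge [-7, 6, 10] + [-5, -3, 4] -> [-7, -5, -3, 4, 6, 10]


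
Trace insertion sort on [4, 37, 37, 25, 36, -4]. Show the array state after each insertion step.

First element 4 is already 'sorted'
Insert 37: shifted 0 elements -> [4, 37, 37, 25, 36, -4]
Insert 37: shifted 0 elements -> [4, 37, 37, 25, 36, -4]
Insert 25: shifted 2 elements -> [4, 25, 37, 37, 36, -4]
Insert 36: shifted 2 elements -> [4, 25, 36, 37, 37, -4]
Insert -4: shifted 5 elements -> [-4, 4, 25, 36, 37, 37]


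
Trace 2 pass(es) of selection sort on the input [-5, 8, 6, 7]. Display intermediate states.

Pass 1: Select minimum -5 at index 0, swap -> [-5, 8, 6, 7]
Pass 2: Select minimum 6 at index 2, swap -> [-5, 6, 8, 7]


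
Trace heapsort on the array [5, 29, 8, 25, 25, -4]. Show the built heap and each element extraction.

Build heap: [29, 25, 8, 5, 25, -4]
Extract 29: [25, 25, 8, 5, -4, 29]
Extract 25: [25, 5, 8, -4, 25, 29]
Extract 25: [8, 5, -4, 25, 25, 29]
Extract 8: [5, -4, 8, 25, 25, 29]
Extract 5: [-4, 5, 8, 25, 25, 29]


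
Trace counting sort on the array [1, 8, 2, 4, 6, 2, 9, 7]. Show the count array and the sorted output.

Count array: [0, 1, 2, 0, 1, 0, 1, 1, 1, 1]
(count[i] = number of elements equal to i)
Cumulative count: [0, 1, 3, 3, 4, 4, 5, 6, 7, 8]
Sorted: [1, 2, 2, 4, 6, 7, 8, 9]


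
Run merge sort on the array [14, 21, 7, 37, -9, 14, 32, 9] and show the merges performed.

Divide and conquer:
  Merge [14] + [21] -> [14, 21]
  Merge [7] + [37] -> [7, 37]
  Merge [14, 21] + [7, 37] -> [7, 14, 21, 37]
  Merge [-9] + [14] -> [-9, 14]
  Merge [32] + [9] -> [9, 32]
  Merge [-9, 14] + [9, 32] -> [-9, 9, 14, 32]
  Merge [7, 14, 21, 37] + [-9, 9, 14, 32] -> [-9, 7, 9, 14, 14, 21, 32, 37]


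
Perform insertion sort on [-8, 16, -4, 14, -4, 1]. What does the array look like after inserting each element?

First element -8 is already 'sorted'
Insert 16: shifted 0 elements -> [-8, 16, -4, 14, -4, 1]
Insert -4: shifted 1 elements -> [-8, -4, 16, 14, -4, 1]
Insert 14: shifted 1 elements -> [-8, -4, 14, 16, -4, 1]
Insert -4: shifted 2 elements -> [-8, -4, -4, 14, 16, 1]
Insert 1: shifted 2 elements -> [-8, -4, -4, 1, 14, 16]


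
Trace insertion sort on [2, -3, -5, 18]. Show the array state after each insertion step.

First element 2 is already 'sorted'
Insert -3: shifted 1 elements -> [-3, 2, -5, 18]
Insert -5: shifted 2 elements -> [-5, -3, 2, 18]
Insert 18: shifted 0 elements -> [-5, -3, 2, 18]


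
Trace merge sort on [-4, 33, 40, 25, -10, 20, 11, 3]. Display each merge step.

Divide and conquer:
  Merge [-4] + [33] -> [-4, 33]
  Merge [40] + [25] -> [25, 40]
  Merge [-4, 33] + [25, 40] -> [-4, 25, 33, 40]
  Merge [-10] + [20] -> [-10, 20]
  Merge [11] + [3] -> [3, 11]
  Merge [-10, 20] + [3, 11] -> [-10, 3, 11, 20]
  Merge [-4, 25, 33, 40] + [-10, 3, 11, 20] -> [-10, -4, 3, 11, 20, 25, 33, 40]
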